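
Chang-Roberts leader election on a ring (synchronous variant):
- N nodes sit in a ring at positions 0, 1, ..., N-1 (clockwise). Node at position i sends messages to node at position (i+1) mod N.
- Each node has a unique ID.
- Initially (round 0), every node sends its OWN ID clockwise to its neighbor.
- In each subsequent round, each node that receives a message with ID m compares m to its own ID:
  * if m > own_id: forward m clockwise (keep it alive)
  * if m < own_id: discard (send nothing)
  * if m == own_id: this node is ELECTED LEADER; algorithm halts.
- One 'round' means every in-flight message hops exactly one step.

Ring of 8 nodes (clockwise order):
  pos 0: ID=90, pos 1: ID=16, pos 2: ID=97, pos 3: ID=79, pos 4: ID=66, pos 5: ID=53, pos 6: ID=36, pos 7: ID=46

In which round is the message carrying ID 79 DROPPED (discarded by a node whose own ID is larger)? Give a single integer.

Answer: 5

Derivation:
Round 1: pos1(id16) recv 90: fwd; pos2(id97) recv 16: drop; pos3(id79) recv 97: fwd; pos4(id66) recv 79: fwd; pos5(id53) recv 66: fwd; pos6(id36) recv 53: fwd; pos7(id46) recv 36: drop; pos0(id90) recv 46: drop
Round 2: pos2(id97) recv 90: drop; pos4(id66) recv 97: fwd; pos5(id53) recv 79: fwd; pos6(id36) recv 66: fwd; pos7(id46) recv 53: fwd
Round 3: pos5(id53) recv 97: fwd; pos6(id36) recv 79: fwd; pos7(id46) recv 66: fwd; pos0(id90) recv 53: drop
Round 4: pos6(id36) recv 97: fwd; pos7(id46) recv 79: fwd; pos0(id90) recv 66: drop
Round 5: pos7(id46) recv 97: fwd; pos0(id90) recv 79: drop
Round 6: pos0(id90) recv 97: fwd
Round 7: pos1(id16) recv 97: fwd
Round 8: pos2(id97) recv 97: ELECTED
Message ID 79 originates at pos 3; dropped at pos 0 in round 5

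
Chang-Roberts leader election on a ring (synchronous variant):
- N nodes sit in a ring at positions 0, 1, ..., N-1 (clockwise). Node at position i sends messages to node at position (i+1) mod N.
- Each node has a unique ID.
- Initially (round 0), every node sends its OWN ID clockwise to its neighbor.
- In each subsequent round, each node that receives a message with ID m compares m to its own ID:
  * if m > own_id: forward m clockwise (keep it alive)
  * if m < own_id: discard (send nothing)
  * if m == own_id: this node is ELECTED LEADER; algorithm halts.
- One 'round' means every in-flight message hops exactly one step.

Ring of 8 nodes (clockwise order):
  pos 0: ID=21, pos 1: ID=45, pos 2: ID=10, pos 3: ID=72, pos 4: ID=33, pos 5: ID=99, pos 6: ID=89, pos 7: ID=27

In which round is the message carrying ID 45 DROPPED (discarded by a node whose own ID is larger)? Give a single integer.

Answer: 2

Derivation:
Round 1: pos1(id45) recv 21: drop; pos2(id10) recv 45: fwd; pos3(id72) recv 10: drop; pos4(id33) recv 72: fwd; pos5(id99) recv 33: drop; pos6(id89) recv 99: fwd; pos7(id27) recv 89: fwd; pos0(id21) recv 27: fwd
Round 2: pos3(id72) recv 45: drop; pos5(id99) recv 72: drop; pos7(id27) recv 99: fwd; pos0(id21) recv 89: fwd; pos1(id45) recv 27: drop
Round 3: pos0(id21) recv 99: fwd; pos1(id45) recv 89: fwd
Round 4: pos1(id45) recv 99: fwd; pos2(id10) recv 89: fwd
Round 5: pos2(id10) recv 99: fwd; pos3(id72) recv 89: fwd
Round 6: pos3(id72) recv 99: fwd; pos4(id33) recv 89: fwd
Round 7: pos4(id33) recv 99: fwd; pos5(id99) recv 89: drop
Round 8: pos5(id99) recv 99: ELECTED
Message ID 45 originates at pos 1; dropped at pos 3 in round 2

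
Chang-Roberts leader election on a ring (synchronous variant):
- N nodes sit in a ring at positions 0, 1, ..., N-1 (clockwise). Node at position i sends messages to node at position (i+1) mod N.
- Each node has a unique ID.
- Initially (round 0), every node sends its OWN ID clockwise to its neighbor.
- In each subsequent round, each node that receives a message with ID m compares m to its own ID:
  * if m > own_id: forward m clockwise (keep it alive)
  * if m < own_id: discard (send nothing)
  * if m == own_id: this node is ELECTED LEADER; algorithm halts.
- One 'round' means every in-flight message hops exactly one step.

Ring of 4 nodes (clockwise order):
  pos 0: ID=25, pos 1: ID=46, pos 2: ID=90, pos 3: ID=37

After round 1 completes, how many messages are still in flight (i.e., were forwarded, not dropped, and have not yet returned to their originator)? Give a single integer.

Round 1: pos1(id46) recv 25: drop; pos2(id90) recv 46: drop; pos3(id37) recv 90: fwd; pos0(id25) recv 37: fwd
After round 1: 2 messages still in flight

Answer: 2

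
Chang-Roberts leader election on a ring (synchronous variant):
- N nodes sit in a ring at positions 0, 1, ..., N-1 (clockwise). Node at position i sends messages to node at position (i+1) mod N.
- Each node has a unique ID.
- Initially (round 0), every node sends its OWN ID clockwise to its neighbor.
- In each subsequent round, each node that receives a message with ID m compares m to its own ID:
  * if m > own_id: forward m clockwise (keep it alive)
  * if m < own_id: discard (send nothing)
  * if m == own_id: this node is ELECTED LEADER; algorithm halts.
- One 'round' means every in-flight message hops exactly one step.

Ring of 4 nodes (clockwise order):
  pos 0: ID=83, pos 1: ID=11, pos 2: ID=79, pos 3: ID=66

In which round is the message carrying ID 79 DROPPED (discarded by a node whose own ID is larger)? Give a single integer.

Round 1: pos1(id11) recv 83: fwd; pos2(id79) recv 11: drop; pos3(id66) recv 79: fwd; pos0(id83) recv 66: drop
Round 2: pos2(id79) recv 83: fwd; pos0(id83) recv 79: drop
Round 3: pos3(id66) recv 83: fwd
Round 4: pos0(id83) recv 83: ELECTED
Message ID 79 originates at pos 2; dropped at pos 0 in round 2

Answer: 2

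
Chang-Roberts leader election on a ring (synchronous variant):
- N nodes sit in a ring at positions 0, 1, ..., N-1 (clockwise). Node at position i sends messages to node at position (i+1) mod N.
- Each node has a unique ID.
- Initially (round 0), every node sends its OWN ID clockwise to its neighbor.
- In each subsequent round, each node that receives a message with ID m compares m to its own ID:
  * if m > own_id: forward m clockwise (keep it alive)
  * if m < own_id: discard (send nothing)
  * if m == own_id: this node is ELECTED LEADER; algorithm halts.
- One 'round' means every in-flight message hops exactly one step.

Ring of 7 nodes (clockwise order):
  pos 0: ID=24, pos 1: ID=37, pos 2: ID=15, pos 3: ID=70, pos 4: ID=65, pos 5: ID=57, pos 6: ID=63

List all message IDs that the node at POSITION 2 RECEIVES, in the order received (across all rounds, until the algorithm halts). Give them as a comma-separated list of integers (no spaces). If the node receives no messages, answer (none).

Answer: 37,63,65,70

Derivation:
Round 1: pos1(id37) recv 24: drop; pos2(id15) recv 37: fwd; pos3(id70) recv 15: drop; pos4(id65) recv 70: fwd; pos5(id57) recv 65: fwd; pos6(id63) recv 57: drop; pos0(id24) recv 63: fwd
Round 2: pos3(id70) recv 37: drop; pos5(id57) recv 70: fwd; pos6(id63) recv 65: fwd; pos1(id37) recv 63: fwd
Round 3: pos6(id63) recv 70: fwd; pos0(id24) recv 65: fwd; pos2(id15) recv 63: fwd
Round 4: pos0(id24) recv 70: fwd; pos1(id37) recv 65: fwd; pos3(id70) recv 63: drop
Round 5: pos1(id37) recv 70: fwd; pos2(id15) recv 65: fwd
Round 6: pos2(id15) recv 70: fwd; pos3(id70) recv 65: drop
Round 7: pos3(id70) recv 70: ELECTED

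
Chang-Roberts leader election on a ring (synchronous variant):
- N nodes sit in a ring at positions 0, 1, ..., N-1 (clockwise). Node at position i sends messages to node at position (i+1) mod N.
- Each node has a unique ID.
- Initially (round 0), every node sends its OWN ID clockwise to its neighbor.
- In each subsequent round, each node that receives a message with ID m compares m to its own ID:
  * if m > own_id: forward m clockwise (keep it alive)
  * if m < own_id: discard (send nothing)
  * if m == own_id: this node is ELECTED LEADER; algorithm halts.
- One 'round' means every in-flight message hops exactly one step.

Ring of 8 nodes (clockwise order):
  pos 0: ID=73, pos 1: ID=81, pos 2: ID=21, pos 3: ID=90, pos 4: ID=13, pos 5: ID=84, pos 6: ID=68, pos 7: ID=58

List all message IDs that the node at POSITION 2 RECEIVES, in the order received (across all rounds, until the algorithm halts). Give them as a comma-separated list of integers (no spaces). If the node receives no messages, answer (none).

Round 1: pos1(id81) recv 73: drop; pos2(id21) recv 81: fwd; pos3(id90) recv 21: drop; pos4(id13) recv 90: fwd; pos5(id84) recv 13: drop; pos6(id68) recv 84: fwd; pos7(id58) recv 68: fwd; pos0(id73) recv 58: drop
Round 2: pos3(id90) recv 81: drop; pos5(id84) recv 90: fwd; pos7(id58) recv 84: fwd; pos0(id73) recv 68: drop
Round 3: pos6(id68) recv 90: fwd; pos0(id73) recv 84: fwd
Round 4: pos7(id58) recv 90: fwd; pos1(id81) recv 84: fwd
Round 5: pos0(id73) recv 90: fwd; pos2(id21) recv 84: fwd
Round 6: pos1(id81) recv 90: fwd; pos3(id90) recv 84: drop
Round 7: pos2(id21) recv 90: fwd
Round 8: pos3(id90) recv 90: ELECTED

Answer: 81,84,90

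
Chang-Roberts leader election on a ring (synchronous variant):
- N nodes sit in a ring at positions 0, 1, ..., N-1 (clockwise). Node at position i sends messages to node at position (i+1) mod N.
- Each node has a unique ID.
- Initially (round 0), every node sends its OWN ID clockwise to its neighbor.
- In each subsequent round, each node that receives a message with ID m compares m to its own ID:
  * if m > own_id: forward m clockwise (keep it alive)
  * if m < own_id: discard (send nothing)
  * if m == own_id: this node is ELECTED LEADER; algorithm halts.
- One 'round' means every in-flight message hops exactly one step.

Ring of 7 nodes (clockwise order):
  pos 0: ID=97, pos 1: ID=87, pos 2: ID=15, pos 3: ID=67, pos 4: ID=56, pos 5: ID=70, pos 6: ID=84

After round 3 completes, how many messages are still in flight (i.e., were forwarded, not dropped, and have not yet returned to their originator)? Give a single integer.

Answer: 2

Derivation:
Round 1: pos1(id87) recv 97: fwd; pos2(id15) recv 87: fwd; pos3(id67) recv 15: drop; pos4(id56) recv 67: fwd; pos5(id70) recv 56: drop; pos6(id84) recv 70: drop; pos0(id97) recv 84: drop
Round 2: pos2(id15) recv 97: fwd; pos3(id67) recv 87: fwd; pos5(id70) recv 67: drop
Round 3: pos3(id67) recv 97: fwd; pos4(id56) recv 87: fwd
After round 3: 2 messages still in flight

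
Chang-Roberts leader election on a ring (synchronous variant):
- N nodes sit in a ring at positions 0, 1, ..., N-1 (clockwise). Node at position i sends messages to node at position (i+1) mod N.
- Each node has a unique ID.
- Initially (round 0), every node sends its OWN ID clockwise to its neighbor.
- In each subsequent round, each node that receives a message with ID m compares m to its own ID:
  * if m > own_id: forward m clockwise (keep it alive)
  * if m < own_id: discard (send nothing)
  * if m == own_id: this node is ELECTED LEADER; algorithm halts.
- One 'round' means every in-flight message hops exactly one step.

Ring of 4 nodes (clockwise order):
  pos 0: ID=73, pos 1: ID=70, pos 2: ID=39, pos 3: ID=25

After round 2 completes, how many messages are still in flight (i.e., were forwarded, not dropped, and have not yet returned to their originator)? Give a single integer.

Answer: 2

Derivation:
Round 1: pos1(id70) recv 73: fwd; pos2(id39) recv 70: fwd; pos3(id25) recv 39: fwd; pos0(id73) recv 25: drop
Round 2: pos2(id39) recv 73: fwd; pos3(id25) recv 70: fwd; pos0(id73) recv 39: drop
After round 2: 2 messages still in flight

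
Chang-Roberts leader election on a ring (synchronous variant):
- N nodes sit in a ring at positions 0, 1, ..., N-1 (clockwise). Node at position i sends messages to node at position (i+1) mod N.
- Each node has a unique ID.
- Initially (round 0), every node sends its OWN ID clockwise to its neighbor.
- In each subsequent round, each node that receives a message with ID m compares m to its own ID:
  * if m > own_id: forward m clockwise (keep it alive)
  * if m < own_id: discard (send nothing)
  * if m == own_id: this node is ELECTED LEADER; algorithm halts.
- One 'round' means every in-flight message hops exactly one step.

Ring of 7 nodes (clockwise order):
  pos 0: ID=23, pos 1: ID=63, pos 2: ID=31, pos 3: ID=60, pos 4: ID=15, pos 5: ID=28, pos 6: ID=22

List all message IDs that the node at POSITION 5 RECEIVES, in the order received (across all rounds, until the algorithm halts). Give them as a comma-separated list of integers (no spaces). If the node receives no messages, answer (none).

Answer: 15,60,63

Derivation:
Round 1: pos1(id63) recv 23: drop; pos2(id31) recv 63: fwd; pos3(id60) recv 31: drop; pos4(id15) recv 60: fwd; pos5(id28) recv 15: drop; pos6(id22) recv 28: fwd; pos0(id23) recv 22: drop
Round 2: pos3(id60) recv 63: fwd; pos5(id28) recv 60: fwd; pos0(id23) recv 28: fwd
Round 3: pos4(id15) recv 63: fwd; pos6(id22) recv 60: fwd; pos1(id63) recv 28: drop
Round 4: pos5(id28) recv 63: fwd; pos0(id23) recv 60: fwd
Round 5: pos6(id22) recv 63: fwd; pos1(id63) recv 60: drop
Round 6: pos0(id23) recv 63: fwd
Round 7: pos1(id63) recv 63: ELECTED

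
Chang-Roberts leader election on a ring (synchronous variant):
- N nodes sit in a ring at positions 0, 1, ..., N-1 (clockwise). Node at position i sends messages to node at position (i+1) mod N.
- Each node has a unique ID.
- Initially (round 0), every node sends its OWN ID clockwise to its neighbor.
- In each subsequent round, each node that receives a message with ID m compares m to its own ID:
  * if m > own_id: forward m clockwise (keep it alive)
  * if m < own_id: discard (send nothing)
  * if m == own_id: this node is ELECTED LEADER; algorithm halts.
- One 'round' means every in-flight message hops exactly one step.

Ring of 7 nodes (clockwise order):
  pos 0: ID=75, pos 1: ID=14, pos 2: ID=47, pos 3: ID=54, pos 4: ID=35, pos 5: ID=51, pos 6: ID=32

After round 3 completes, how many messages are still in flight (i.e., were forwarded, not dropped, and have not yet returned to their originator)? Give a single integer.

Answer: 2

Derivation:
Round 1: pos1(id14) recv 75: fwd; pos2(id47) recv 14: drop; pos3(id54) recv 47: drop; pos4(id35) recv 54: fwd; pos5(id51) recv 35: drop; pos6(id32) recv 51: fwd; pos0(id75) recv 32: drop
Round 2: pos2(id47) recv 75: fwd; pos5(id51) recv 54: fwd; pos0(id75) recv 51: drop
Round 3: pos3(id54) recv 75: fwd; pos6(id32) recv 54: fwd
After round 3: 2 messages still in flight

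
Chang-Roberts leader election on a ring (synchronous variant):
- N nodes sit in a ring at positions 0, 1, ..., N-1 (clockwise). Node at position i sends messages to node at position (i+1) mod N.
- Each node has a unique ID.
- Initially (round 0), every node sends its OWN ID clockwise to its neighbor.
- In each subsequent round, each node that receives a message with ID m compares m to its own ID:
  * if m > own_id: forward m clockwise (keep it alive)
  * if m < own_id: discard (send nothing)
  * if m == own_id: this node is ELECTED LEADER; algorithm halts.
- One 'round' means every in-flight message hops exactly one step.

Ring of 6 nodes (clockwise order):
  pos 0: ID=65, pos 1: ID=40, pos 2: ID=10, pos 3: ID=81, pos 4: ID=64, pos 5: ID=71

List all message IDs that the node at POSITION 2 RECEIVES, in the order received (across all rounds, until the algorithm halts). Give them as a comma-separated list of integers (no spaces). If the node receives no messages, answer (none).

Round 1: pos1(id40) recv 65: fwd; pos2(id10) recv 40: fwd; pos3(id81) recv 10: drop; pos4(id64) recv 81: fwd; pos5(id71) recv 64: drop; pos0(id65) recv 71: fwd
Round 2: pos2(id10) recv 65: fwd; pos3(id81) recv 40: drop; pos5(id71) recv 81: fwd; pos1(id40) recv 71: fwd
Round 3: pos3(id81) recv 65: drop; pos0(id65) recv 81: fwd; pos2(id10) recv 71: fwd
Round 4: pos1(id40) recv 81: fwd; pos3(id81) recv 71: drop
Round 5: pos2(id10) recv 81: fwd
Round 6: pos3(id81) recv 81: ELECTED

Answer: 40,65,71,81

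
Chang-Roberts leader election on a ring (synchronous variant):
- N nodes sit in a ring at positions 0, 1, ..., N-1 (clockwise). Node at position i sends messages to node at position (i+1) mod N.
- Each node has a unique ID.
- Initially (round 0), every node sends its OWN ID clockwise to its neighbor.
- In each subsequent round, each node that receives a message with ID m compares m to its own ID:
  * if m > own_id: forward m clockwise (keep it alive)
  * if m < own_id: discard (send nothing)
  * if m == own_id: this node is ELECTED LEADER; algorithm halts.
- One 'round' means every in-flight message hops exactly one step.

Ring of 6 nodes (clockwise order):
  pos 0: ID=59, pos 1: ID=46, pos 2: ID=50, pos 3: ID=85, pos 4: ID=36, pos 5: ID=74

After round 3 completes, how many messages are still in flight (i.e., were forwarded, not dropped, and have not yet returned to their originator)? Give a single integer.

Answer: 2

Derivation:
Round 1: pos1(id46) recv 59: fwd; pos2(id50) recv 46: drop; pos3(id85) recv 50: drop; pos4(id36) recv 85: fwd; pos5(id74) recv 36: drop; pos0(id59) recv 74: fwd
Round 2: pos2(id50) recv 59: fwd; pos5(id74) recv 85: fwd; pos1(id46) recv 74: fwd
Round 3: pos3(id85) recv 59: drop; pos0(id59) recv 85: fwd; pos2(id50) recv 74: fwd
After round 3: 2 messages still in flight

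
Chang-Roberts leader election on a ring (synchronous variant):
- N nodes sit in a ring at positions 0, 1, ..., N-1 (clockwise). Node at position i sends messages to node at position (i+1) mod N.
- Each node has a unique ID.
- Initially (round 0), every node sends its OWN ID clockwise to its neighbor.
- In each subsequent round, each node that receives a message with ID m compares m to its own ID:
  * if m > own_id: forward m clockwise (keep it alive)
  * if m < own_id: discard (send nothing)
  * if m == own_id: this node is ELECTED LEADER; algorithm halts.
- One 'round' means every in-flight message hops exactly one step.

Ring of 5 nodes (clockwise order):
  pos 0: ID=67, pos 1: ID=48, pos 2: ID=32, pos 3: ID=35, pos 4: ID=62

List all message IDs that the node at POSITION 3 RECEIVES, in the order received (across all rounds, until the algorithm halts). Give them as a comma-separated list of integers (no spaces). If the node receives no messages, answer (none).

Answer: 32,48,67

Derivation:
Round 1: pos1(id48) recv 67: fwd; pos2(id32) recv 48: fwd; pos3(id35) recv 32: drop; pos4(id62) recv 35: drop; pos0(id67) recv 62: drop
Round 2: pos2(id32) recv 67: fwd; pos3(id35) recv 48: fwd
Round 3: pos3(id35) recv 67: fwd; pos4(id62) recv 48: drop
Round 4: pos4(id62) recv 67: fwd
Round 5: pos0(id67) recv 67: ELECTED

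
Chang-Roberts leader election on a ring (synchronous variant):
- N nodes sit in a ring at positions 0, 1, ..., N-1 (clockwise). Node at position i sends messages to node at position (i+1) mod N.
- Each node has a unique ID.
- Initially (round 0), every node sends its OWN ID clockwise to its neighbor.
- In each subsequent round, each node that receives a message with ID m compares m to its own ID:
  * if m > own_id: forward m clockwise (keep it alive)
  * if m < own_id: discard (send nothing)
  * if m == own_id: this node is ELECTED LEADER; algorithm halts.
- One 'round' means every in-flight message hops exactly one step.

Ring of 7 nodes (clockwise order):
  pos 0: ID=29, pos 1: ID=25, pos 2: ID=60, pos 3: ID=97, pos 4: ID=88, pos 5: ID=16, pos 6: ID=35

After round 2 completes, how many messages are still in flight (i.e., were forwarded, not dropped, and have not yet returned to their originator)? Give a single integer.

Round 1: pos1(id25) recv 29: fwd; pos2(id60) recv 25: drop; pos3(id97) recv 60: drop; pos4(id88) recv 97: fwd; pos5(id16) recv 88: fwd; pos6(id35) recv 16: drop; pos0(id29) recv 35: fwd
Round 2: pos2(id60) recv 29: drop; pos5(id16) recv 97: fwd; pos6(id35) recv 88: fwd; pos1(id25) recv 35: fwd
After round 2: 3 messages still in flight

Answer: 3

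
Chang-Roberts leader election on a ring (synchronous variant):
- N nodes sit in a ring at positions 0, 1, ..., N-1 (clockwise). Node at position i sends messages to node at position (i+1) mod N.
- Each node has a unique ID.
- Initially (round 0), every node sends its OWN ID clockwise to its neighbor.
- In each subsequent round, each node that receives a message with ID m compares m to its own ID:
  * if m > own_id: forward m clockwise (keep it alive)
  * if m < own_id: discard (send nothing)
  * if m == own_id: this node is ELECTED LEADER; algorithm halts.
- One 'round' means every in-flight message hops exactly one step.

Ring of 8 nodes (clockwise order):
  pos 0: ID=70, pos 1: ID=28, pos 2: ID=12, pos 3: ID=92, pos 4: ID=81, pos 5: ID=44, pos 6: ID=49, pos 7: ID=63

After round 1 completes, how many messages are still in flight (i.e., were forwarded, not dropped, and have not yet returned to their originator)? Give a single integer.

Answer: 4

Derivation:
Round 1: pos1(id28) recv 70: fwd; pos2(id12) recv 28: fwd; pos3(id92) recv 12: drop; pos4(id81) recv 92: fwd; pos5(id44) recv 81: fwd; pos6(id49) recv 44: drop; pos7(id63) recv 49: drop; pos0(id70) recv 63: drop
After round 1: 4 messages still in flight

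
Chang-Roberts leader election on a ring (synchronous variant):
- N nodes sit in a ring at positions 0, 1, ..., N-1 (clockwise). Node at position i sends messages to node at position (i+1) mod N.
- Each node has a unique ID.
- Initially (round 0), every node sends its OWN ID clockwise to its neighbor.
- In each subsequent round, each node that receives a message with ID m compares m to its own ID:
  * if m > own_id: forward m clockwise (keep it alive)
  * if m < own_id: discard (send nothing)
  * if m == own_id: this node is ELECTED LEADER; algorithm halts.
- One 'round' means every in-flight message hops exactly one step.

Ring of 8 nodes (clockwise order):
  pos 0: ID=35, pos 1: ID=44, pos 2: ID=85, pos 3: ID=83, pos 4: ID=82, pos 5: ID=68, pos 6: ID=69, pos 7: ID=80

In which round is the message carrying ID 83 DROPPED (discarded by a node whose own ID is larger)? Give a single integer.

Round 1: pos1(id44) recv 35: drop; pos2(id85) recv 44: drop; pos3(id83) recv 85: fwd; pos4(id82) recv 83: fwd; pos5(id68) recv 82: fwd; pos6(id69) recv 68: drop; pos7(id80) recv 69: drop; pos0(id35) recv 80: fwd
Round 2: pos4(id82) recv 85: fwd; pos5(id68) recv 83: fwd; pos6(id69) recv 82: fwd; pos1(id44) recv 80: fwd
Round 3: pos5(id68) recv 85: fwd; pos6(id69) recv 83: fwd; pos7(id80) recv 82: fwd; pos2(id85) recv 80: drop
Round 4: pos6(id69) recv 85: fwd; pos7(id80) recv 83: fwd; pos0(id35) recv 82: fwd
Round 5: pos7(id80) recv 85: fwd; pos0(id35) recv 83: fwd; pos1(id44) recv 82: fwd
Round 6: pos0(id35) recv 85: fwd; pos1(id44) recv 83: fwd; pos2(id85) recv 82: drop
Round 7: pos1(id44) recv 85: fwd; pos2(id85) recv 83: drop
Round 8: pos2(id85) recv 85: ELECTED
Message ID 83 originates at pos 3; dropped at pos 2 in round 7

Answer: 7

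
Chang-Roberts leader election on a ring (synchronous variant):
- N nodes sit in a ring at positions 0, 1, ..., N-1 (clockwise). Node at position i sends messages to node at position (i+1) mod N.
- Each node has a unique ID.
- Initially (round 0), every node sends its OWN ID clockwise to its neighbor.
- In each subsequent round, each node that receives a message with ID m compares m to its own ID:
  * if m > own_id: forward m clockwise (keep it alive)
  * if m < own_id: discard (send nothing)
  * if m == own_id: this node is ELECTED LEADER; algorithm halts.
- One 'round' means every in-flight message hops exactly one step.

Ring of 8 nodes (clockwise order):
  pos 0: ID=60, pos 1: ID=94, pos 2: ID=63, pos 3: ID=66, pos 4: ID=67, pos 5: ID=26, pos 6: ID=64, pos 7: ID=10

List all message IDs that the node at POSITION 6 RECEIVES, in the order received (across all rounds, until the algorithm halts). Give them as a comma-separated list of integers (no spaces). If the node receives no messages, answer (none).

Round 1: pos1(id94) recv 60: drop; pos2(id63) recv 94: fwd; pos3(id66) recv 63: drop; pos4(id67) recv 66: drop; pos5(id26) recv 67: fwd; pos6(id64) recv 26: drop; pos7(id10) recv 64: fwd; pos0(id60) recv 10: drop
Round 2: pos3(id66) recv 94: fwd; pos6(id64) recv 67: fwd; pos0(id60) recv 64: fwd
Round 3: pos4(id67) recv 94: fwd; pos7(id10) recv 67: fwd; pos1(id94) recv 64: drop
Round 4: pos5(id26) recv 94: fwd; pos0(id60) recv 67: fwd
Round 5: pos6(id64) recv 94: fwd; pos1(id94) recv 67: drop
Round 6: pos7(id10) recv 94: fwd
Round 7: pos0(id60) recv 94: fwd
Round 8: pos1(id94) recv 94: ELECTED

Answer: 26,67,94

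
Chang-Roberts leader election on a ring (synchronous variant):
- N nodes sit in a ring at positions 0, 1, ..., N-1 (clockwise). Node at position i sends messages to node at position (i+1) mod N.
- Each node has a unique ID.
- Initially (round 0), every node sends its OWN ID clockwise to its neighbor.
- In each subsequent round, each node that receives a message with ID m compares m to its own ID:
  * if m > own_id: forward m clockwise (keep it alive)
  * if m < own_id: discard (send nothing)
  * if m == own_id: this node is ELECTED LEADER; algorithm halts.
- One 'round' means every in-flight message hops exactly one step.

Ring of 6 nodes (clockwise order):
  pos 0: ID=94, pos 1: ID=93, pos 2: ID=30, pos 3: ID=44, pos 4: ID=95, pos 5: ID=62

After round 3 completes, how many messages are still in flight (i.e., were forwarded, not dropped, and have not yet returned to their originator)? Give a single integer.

Round 1: pos1(id93) recv 94: fwd; pos2(id30) recv 93: fwd; pos3(id44) recv 30: drop; pos4(id95) recv 44: drop; pos5(id62) recv 95: fwd; pos0(id94) recv 62: drop
Round 2: pos2(id30) recv 94: fwd; pos3(id44) recv 93: fwd; pos0(id94) recv 95: fwd
Round 3: pos3(id44) recv 94: fwd; pos4(id95) recv 93: drop; pos1(id93) recv 95: fwd
After round 3: 2 messages still in flight

Answer: 2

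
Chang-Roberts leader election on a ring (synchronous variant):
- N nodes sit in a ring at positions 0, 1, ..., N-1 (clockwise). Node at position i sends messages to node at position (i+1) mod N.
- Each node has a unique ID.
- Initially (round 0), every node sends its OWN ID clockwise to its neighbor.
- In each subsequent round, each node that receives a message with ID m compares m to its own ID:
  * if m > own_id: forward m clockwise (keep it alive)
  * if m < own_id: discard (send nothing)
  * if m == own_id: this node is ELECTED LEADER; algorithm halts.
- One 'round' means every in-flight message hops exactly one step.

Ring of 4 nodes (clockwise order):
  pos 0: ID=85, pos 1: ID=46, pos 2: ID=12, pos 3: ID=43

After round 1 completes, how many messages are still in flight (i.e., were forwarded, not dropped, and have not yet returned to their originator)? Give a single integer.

Round 1: pos1(id46) recv 85: fwd; pos2(id12) recv 46: fwd; pos3(id43) recv 12: drop; pos0(id85) recv 43: drop
After round 1: 2 messages still in flight

Answer: 2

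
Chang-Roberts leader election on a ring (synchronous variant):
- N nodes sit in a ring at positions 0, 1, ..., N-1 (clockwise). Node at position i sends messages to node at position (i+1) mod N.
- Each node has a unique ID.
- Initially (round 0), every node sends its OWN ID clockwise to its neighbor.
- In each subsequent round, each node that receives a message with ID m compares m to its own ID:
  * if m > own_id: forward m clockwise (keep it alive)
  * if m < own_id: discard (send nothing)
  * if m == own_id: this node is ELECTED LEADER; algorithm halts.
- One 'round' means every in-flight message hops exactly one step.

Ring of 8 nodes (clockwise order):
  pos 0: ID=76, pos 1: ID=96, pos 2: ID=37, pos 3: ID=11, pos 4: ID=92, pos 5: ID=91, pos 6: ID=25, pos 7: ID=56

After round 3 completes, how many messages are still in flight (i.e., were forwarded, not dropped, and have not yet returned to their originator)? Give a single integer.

Answer: 3

Derivation:
Round 1: pos1(id96) recv 76: drop; pos2(id37) recv 96: fwd; pos3(id11) recv 37: fwd; pos4(id92) recv 11: drop; pos5(id91) recv 92: fwd; pos6(id25) recv 91: fwd; pos7(id56) recv 25: drop; pos0(id76) recv 56: drop
Round 2: pos3(id11) recv 96: fwd; pos4(id92) recv 37: drop; pos6(id25) recv 92: fwd; pos7(id56) recv 91: fwd
Round 3: pos4(id92) recv 96: fwd; pos7(id56) recv 92: fwd; pos0(id76) recv 91: fwd
After round 3: 3 messages still in flight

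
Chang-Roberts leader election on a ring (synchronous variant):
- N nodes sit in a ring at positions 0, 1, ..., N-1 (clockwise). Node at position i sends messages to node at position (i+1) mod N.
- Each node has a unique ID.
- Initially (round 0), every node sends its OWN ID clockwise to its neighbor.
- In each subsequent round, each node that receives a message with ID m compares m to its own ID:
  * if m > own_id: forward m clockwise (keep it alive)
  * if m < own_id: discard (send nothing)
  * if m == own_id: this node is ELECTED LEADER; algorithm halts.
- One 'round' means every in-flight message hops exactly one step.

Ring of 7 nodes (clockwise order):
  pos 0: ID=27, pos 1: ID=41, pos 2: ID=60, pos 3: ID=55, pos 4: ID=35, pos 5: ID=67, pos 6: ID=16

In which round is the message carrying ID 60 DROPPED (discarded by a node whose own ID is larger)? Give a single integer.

Answer: 3

Derivation:
Round 1: pos1(id41) recv 27: drop; pos2(id60) recv 41: drop; pos3(id55) recv 60: fwd; pos4(id35) recv 55: fwd; pos5(id67) recv 35: drop; pos6(id16) recv 67: fwd; pos0(id27) recv 16: drop
Round 2: pos4(id35) recv 60: fwd; pos5(id67) recv 55: drop; pos0(id27) recv 67: fwd
Round 3: pos5(id67) recv 60: drop; pos1(id41) recv 67: fwd
Round 4: pos2(id60) recv 67: fwd
Round 5: pos3(id55) recv 67: fwd
Round 6: pos4(id35) recv 67: fwd
Round 7: pos5(id67) recv 67: ELECTED
Message ID 60 originates at pos 2; dropped at pos 5 in round 3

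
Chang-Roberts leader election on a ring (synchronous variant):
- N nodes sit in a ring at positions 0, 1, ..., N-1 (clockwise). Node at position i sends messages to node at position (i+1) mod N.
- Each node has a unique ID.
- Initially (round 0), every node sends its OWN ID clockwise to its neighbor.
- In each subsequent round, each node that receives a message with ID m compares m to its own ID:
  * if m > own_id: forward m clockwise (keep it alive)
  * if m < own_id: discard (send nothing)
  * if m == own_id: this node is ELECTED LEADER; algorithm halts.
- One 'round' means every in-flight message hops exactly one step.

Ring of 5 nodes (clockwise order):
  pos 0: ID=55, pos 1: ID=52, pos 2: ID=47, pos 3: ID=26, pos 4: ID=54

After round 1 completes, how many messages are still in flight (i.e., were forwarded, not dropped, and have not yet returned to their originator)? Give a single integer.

Round 1: pos1(id52) recv 55: fwd; pos2(id47) recv 52: fwd; pos3(id26) recv 47: fwd; pos4(id54) recv 26: drop; pos0(id55) recv 54: drop
After round 1: 3 messages still in flight

Answer: 3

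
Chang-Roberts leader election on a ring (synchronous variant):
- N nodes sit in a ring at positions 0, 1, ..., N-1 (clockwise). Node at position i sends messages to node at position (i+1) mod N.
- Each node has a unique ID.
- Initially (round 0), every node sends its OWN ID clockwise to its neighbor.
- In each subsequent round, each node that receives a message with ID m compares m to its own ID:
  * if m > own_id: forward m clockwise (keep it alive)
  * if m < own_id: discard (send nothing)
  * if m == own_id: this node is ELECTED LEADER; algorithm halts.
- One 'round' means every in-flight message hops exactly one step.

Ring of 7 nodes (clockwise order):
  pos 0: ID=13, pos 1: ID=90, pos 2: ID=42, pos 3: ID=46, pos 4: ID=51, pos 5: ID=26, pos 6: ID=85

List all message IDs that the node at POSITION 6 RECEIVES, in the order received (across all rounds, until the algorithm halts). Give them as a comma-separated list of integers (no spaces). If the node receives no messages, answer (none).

Round 1: pos1(id90) recv 13: drop; pos2(id42) recv 90: fwd; pos3(id46) recv 42: drop; pos4(id51) recv 46: drop; pos5(id26) recv 51: fwd; pos6(id85) recv 26: drop; pos0(id13) recv 85: fwd
Round 2: pos3(id46) recv 90: fwd; pos6(id85) recv 51: drop; pos1(id90) recv 85: drop
Round 3: pos4(id51) recv 90: fwd
Round 4: pos5(id26) recv 90: fwd
Round 5: pos6(id85) recv 90: fwd
Round 6: pos0(id13) recv 90: fwd
Round 7: pos1(id90) recv 90: ELECTED

Answer: 26,51,90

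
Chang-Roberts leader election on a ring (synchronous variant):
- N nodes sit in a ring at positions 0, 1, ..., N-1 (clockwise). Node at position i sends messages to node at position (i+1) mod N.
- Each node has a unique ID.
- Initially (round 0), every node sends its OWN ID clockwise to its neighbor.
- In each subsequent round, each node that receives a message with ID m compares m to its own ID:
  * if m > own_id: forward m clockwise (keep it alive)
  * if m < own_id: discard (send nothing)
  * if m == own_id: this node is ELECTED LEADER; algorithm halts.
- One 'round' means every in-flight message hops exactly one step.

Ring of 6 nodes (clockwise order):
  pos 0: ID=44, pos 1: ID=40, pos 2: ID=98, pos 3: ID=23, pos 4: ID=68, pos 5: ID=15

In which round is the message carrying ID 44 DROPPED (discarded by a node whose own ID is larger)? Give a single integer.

Answer: 2

Derivation:
Round 1: pos1(id40) recv 44: fwd; pos2(id98) recv 40: drop; pos3(id23) recv 98: fwd; pos4(id68) recv 23: drop; pos5(id15) recv 68: fwd; pos0(id44) recv 15: drop
Round 2: pos2(id98) recv 44: drop; pos4(id68) recv 98: fwd; pos0(id44) recv 68: fwd
Round 3: pos5(id15) recv 98: fwd; pos1(id40) recv 68: fwd
Round 4: pos0(id44) recv 98: fwd; pos2(id98) recv 68: drop
Round 5: pos1(id40) recv 98: fwd
Round 6: pos2(id98) recv 98: ELECTED
Message ID 44 originates at pos 0; dropped at pos 2 in round 2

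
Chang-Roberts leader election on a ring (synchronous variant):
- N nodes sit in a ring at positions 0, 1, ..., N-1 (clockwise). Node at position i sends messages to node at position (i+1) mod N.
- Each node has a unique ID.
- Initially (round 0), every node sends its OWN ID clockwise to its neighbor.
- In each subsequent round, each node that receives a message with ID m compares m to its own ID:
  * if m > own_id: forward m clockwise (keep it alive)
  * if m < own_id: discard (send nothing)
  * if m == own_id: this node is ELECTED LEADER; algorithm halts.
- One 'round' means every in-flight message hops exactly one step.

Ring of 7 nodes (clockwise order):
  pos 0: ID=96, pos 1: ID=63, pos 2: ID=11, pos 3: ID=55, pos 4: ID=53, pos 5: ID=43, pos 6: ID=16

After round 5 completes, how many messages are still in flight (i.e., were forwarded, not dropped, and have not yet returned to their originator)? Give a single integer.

Round 1: pos1(id63) recv 96: fwd; pos2(id11) recv 63: fwd; pos3(id55) recv 11: drop; pos4(id53) recv 55: fwd; pos5(id43) recv 53: fwd; pos6(id16) recv 43: fwd; pos0(id96) recv 16: drop
Round 2: pos2(id11) recv 96: fwd; pos3(id55) recv 63: fwd; pos5(id43) recv 55: fwd; pos6(id16) recv 53: fwd; pos0(id96) recv 43: drop
Round 3: pos3(id55) recv 96: fwd; pos4(id53) recv 63: fwd; pos6(id16) recv 55: fwd; pos0(id96) recv 53: drop
Round 4: pos4(id53) recv 96: fwd; pos5(id43) recv 63: fwd; pos0(id96) recv 55: drop
Round 5: pos5(id43) recv 96: fwd; pos6(id16) recv 63: fwd
After round 5: 2 messages still in flight

Answer: 2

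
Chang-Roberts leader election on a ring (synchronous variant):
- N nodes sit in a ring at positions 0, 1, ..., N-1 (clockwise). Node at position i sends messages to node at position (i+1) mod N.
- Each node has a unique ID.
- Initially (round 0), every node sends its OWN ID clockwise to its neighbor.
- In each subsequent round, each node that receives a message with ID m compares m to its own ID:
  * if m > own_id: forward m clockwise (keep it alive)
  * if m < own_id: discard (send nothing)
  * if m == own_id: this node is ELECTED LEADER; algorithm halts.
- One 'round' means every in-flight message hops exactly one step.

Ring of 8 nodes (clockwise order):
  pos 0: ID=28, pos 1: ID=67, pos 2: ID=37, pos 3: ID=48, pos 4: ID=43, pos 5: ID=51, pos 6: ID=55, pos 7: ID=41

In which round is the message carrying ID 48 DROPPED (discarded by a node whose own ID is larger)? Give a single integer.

Round 1: pos1(id67) recv 28: drop; pos2(id37) recv 67: fwd; pos3(id48) recv 37: drop; pos4(id43) recv 48: fwd; pos5(id51) recv 43: drop; pos6(id55) recv 51: drop; pos7(id41) recv 55: fwd; pos0(id28) recv 41: fwd
Round 2: pos3(id48) recv 67: fwd; pos5(id51) recv 48: drop; pos0(id28) recv 55: fwd; pos1(id67) recv 41: drop
Round 3: pos4(id43) recv 67: fwd; pos1(id67) recv 55: drop
Round 4: pos5(id51) recv 67: fwd
Round 5: pos6(id55) recv 67: fwd
Round 6: pos7(id41) recv 67: fwd
Round 7: pos0(id28) recv 67: fwd
Round 8: pos1(id67) recv 67: ELECTED
Message ID 48 originates at pos 3; dropped at pos 5 in round 2

Answer: 2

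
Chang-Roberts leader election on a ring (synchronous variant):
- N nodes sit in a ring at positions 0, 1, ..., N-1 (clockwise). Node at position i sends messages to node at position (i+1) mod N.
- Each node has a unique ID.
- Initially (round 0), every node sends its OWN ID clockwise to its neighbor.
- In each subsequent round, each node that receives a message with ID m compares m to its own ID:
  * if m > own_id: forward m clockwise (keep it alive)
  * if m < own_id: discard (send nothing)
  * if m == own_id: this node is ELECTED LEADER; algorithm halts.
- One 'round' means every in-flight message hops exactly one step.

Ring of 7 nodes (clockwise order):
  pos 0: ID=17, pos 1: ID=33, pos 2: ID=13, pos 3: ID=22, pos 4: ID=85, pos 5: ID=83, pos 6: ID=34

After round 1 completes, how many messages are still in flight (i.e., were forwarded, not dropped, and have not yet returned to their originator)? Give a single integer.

Round 1: pos1(id33) recv 17: drop; pos2(id13) recv 33: fwd; pos3(id22) recv 13: drop; pos4(id85) recv 22: drop; pos5(id83) recv 85: fwd; pos6(id34) recv 83: fwd; pos0(id17) recv 34: fwd
After round 1: 4 messages still in flight

Answer: 4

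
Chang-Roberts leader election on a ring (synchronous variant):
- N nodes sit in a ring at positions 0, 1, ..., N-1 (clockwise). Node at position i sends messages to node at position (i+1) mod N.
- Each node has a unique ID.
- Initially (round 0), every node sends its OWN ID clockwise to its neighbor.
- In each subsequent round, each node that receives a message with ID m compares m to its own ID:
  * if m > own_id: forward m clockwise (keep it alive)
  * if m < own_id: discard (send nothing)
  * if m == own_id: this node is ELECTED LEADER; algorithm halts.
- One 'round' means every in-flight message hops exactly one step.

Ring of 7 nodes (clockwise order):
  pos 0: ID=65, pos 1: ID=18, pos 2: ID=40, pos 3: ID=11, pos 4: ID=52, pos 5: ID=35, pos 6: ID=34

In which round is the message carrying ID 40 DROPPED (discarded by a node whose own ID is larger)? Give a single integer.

Answer: 2

Derivation:
Round 1: pos1(id18) recv 65: fwd; pos2(id40) recv 18: drop; pos3(id11) recv 40: fwd; pos4(id52) recv 11: drop; pos5(id35) recv 52: fwd; pos6(id34) recv 35: fwd; pos0(id65) recv 34: drop
Round 2: pos2(id40) recv 65: fwd; pos4(id52) recv 40: drop; pos6(id34) recv 52: fwd; pos0(id65) recv 35: drop
Round 3: pos3(id11) recv 65: fwd; pos0(id65) recv 52: drop
Round 4: pos4(id52) recv 65: fwd
Round 5: pos5(id35) recv 65: fwd
Round 6: pos6(id34) recv 65: fwd
Round 7: pos0(id65) recv 65: ELECTED
Message ID 40 originates at pos 2; dropped at pos 4 in round 2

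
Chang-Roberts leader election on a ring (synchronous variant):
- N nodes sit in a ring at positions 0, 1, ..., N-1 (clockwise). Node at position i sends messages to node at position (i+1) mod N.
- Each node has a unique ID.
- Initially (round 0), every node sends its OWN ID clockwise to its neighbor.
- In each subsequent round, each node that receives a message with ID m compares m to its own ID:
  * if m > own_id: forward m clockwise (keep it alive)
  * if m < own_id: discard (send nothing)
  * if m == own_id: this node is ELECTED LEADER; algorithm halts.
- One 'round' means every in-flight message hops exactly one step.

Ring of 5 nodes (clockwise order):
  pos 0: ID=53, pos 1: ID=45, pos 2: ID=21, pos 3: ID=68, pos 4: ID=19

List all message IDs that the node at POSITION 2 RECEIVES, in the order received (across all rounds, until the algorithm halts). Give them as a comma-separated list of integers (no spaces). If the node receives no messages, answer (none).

Answer: 45,53,68

Derivation:
Round 1: pos1(id45) recv 53: fwd; pos2(id21) recv 45: fwd; pos3(id68) recv 21: drop; pos4(id19) recv 68: fwd; pos0(id53) recv 19: drop
Round 2: pos2(id21) recv 53: fwd; pos3(id68) recv 45: drop; pos0(id53) recv 68: fwd
Round 3: pos3(id68) recv 53: drop; pos1(id45) recv 68: fwd
Round 4: pos2(id21) recv 68: fwd
Round 5: pos3(id68) recv 68: ELECTED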